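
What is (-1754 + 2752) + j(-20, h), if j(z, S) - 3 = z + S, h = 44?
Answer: 1025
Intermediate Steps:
j(z, S) = 3 + S + z (j(z, S) = 3 + (z + S) = 3 + (S + z) = 3 + S + z)
(-1754 + 2752) + j(-20, h) = (-1754 + 2752) + (3 + 44 - 20) = 998 + 27 = 1025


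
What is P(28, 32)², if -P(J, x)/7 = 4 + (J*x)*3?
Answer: 355096336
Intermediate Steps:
P(J, x) = -28 - 21*J*x (P(J, x) = -7*(4 + (J*x)*3) = -7*(4 + 3*J*x) = -28 - 21*J*x)
P(28, 32)² = (-28 - 21*28*32)² = (-28 - 18816)² = (-18844)² = 355096336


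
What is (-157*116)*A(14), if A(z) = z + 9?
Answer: -418876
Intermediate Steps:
A(z) = 9 + z
(-157*116)*A(14) = (-157*116)*(9 + 14) = -18212*23 = -418876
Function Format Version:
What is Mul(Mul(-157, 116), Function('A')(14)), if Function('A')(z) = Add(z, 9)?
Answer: -418876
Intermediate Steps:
Function('A')(z) = Add(9, z)
Mul(Mul(-157, 116), Function('A')(14)) = Mul(Mul(-157, 116), Add(9, 14)) = Mul(-18212, 23) = -418876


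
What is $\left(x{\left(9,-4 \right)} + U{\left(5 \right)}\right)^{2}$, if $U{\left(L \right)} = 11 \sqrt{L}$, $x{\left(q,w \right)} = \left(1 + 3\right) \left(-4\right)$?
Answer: $861 - 352 \sqrt{5} \approx 73.904$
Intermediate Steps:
$x{\left(q,w \right)} = -16$ ($x{\left(q,w \right)} = 4 \left(-4\right) = -16$)
$\left(x{\left(9,-4 \right)} + U{\left(5 \right)}\right)^{2} = \left(-16 + 11 \sqrt{5}\right)^{2}$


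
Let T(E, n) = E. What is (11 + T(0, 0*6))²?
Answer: 121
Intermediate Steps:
(11 + T(0, 0*6))² = (11 + 0)² = 11² = 121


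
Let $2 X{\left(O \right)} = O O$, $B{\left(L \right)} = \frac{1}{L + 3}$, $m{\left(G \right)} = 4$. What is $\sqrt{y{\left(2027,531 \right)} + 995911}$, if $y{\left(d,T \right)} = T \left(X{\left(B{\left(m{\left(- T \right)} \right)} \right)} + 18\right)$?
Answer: $\frac{\sqrt{197072986}}{14} \approx 1002.7$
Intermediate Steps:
$B{\left(L \right)} = \frac{1}{3 + L}$
$X{\left(O \right)} = \frac{O^{2}}{2}$ ($X{\left(O \right)} = \frac{O O}{2} = \frac{O^{2}}{2}$)
$y{\left(d,T \right)} = \frac{1765 T}{98}$ ($y{\left(d,T \right)} = T \left(\frac{\left(\frac{1}{3 + 4}\right)^{2}}{2} + 18\right) = T \left(\frac{\left(\frac{1}{7}\right)^{2}}{2} + 18\right) = T \left(\frac{1}{2 \cdot 49} + 18\right) = T \left(\frac{1}{2} \cdot \frac{1}{49} + 18\right) = T \left(\frac{1}{98} + 18\right) = T \frac{1765}{98} = \frac{1765 T}{98}$)
$\sqrt{y{\left(2027,531 \right)} + 995911} = \sqrt{\frac{1765}{98} \cdot 531 + 995911} = \sqrt{\frac{937215}{98} + 995911} = \sqrt{\frac{98536493}{98}} = \frac{\sqrt{197072986}}{14}$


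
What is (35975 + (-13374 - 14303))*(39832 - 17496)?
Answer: 185344128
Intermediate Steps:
(35975 + (-13374 - 14303))*(39832 - 17496) = (35975 - 27677)*22336 = 8298*22336 = 185344128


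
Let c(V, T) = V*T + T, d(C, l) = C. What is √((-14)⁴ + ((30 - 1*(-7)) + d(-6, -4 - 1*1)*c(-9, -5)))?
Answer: √38213 ≈ 195.48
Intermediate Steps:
c(V, T) = T + T*V (c(V, T) = T*V + T = T + T*V)
√((-14)⁴ + ((30 - 1*(-7)) + d(-6, -4 - 1*1)*c(-9, -5))) = √((-14)⁴ + ((30 - 1*(-7)) - (-30)*(1 - 9))) = √(38416 + ((30 + 7) - (-30)*(-8))) = √(38416 + (37 - 6*40)) = √(38416 + (37 - 240)) = √(38416 - 203) = √38213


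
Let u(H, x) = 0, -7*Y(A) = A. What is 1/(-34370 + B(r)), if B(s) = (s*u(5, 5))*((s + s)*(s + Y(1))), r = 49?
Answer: -1/34370 ≈ -2.9095e-5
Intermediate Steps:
Y(A) = -A/7
B(s) = 0 (B(s) = (s*0)*((s + s)*(s - ⅐*1)) = 0*((2*s)*(s - ⅐)) = 0*((2*s)*(-⅐ + s)) = 0*(2*s*(-⅐ + s)) = 0)
1/(-34370 + B(r)) = 1/(-34370 + 0) = 1/(-34370) = -1/34370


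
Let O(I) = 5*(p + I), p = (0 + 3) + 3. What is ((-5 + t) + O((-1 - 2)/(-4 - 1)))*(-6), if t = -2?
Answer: -156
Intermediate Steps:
p = 6 (p = 3 + 3 = 6)
O(I) = 30 + 5*I (O(I) = 5*(6 + I) = 30 + 5*I)
((-5 + t) + O((-1 - 2)/(-4 - 1)))*(-6) = ((-5 - 2) + (30 + 5*((-1 - 2)/(-4 - 1))))*(-6) = (-7 + (30 + 5*(-3/(-5))))*(-6) = (-7 + (30 + 5*(-3*(-1/5))))*(-6) = (-7 + (30 + 5*(3/5)))*(-6) = (-7 + (30 + 3))*(-6) = (-7 + 33)*(-6) = 26*(-6) = -156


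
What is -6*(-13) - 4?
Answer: 74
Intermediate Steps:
-6*(-13) - 4 = 78 - 4 = 74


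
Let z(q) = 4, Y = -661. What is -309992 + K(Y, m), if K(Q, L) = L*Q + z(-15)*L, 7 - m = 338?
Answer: -92525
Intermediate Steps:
m = -331 (m = 7 - 1*338 = 7 - 338 = -331)
K(Q, L) = 4*L + L*Q (K(Q, L) = L*Q + 4*L = 4*L + L*Q)
-309992 + K(Y, m) = -309992 - 331*(4 - 661) = -309992 - 331*(-657) = -309992 + 217467 = -92525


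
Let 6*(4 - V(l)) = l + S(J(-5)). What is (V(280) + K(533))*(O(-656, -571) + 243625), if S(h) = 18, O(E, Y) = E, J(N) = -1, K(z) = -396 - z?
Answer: -710441356/3 ≈ -2.3681e+8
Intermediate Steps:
V(l) = 1 - l/6 (V(l) = 4 - (l + 18)/6 = 4 - (18 + l)/6 = 4 + (-3 - l/6) = 1 - l/6)
(V(280) + K(533))*(O(-656, -571) + 243625) = ((1 - ⅙*280) + (-396 - 1*533))*(-656 + 243625) = ((1 - 140/3) + (-396 - 533))*242969 = (-137/3 - 929)*242969 = -2924/3*242969 = -710441356/3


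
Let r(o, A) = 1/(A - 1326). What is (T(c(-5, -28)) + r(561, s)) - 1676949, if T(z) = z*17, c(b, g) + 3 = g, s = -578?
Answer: -3193914305/1904 ≈ -1.6775e+6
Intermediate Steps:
r(o, A) = 1/(-1326 + A)
c(b, g) = -3 + g
T(z) = 17*z
(T(c(-5, -28)) + r(561, s)) - 1676949 = (17*(-3 - 28) + 1/(-1326 - 578)) - 1676949 = (17*(-31) + 1/(-1904)) - 1676949 = (-527 - 1/1904) - 1676949 = -1003409/1904 - 1676949 = -3193914305/1904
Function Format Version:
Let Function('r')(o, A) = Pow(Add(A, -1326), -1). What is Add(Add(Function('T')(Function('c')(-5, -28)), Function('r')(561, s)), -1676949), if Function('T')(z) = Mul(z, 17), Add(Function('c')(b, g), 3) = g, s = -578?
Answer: Rational(-3193914305, 1904) ≈ -1.6775e+6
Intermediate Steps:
Function('r')(o, A) = Pow(Add(-1326, A), -1)
Function('c')(b, g) = Add(-3, g)
Function('T')(z) = Mul(17, z)
Add(Add(Function('T')(Function('c')(-5, -28)), Function('r')(561, s)), -1676949) = Add(Add(Mul(17, Add(-3, -28)), Pow(Add(-1326, -578), -1)), -1676949) = Add(Add(Mul(17, -31), Pow(-1904, -1)), -1676949) = Add(Add(-527, Rational(-1, 1904)), -1676949) = Add(Rational(-1003409, 1904), -1676949) = Rational(-3193914305, 1904)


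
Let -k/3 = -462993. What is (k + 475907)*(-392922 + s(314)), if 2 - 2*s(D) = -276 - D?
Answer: -732202730636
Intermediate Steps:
k = 1388979 (k = -3*(-462993) = 1388979)
s(D) = 139 + D/2 (s(D) = 1 - (-276 - D)/2 = 1 + (138 + D/2) = 139 + D/2)
(k + 475907)*(-392922 + s(314)) = (1388979 + 475907)*(-392922 + (139 + (½)*314)) = 1864886*(-392922 + (139 + 157)) = 1864886*(-392922 + 296) = 1864886*(-392626) = -732202730636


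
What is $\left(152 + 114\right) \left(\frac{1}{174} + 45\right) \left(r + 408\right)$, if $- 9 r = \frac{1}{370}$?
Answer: $\frac{1415053767197}{289710} \approx 4.8844 \cdot 10^{6}$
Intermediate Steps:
$r = - \frac{1}{3330}$ ($r = - \frac{1}{9 \cdot 370} = \left(- \frac{1}{9}\right) \frac{1}{370} = - \frac{1}{3330} \approx -0.0003003$)
$\left(152 + 114\right) \left(\frac{1}{174} + 45\right) \left(r + 408\right) = \left(152 + 114\right) \left(\frac{1}{174} + 45\right) \left(- \frac{1}{3330} + 408\right) = 266 \left(\frac{1}{174} + 45\right) \frac{1358639}{3330} = 266 \cdot \frac{7831}{174} \cdot \frac{1358639}{3330} = \frac{1041523}{87} \cdot \frac{1358639}{3330} = \frac{1415053767197}{289710}$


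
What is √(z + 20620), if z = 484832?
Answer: 2*√126363 ≈ 710.95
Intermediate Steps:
√(z + 20620) = √(484832 + 20620) = √505452 = 2*√126363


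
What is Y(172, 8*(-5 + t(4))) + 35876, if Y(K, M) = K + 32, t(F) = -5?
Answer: 36080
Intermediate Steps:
Y(K, M) = 32 + K
Y(172, 8*(-5 + t(4))) + 35876 = (32 + 172) + 35876 = 204 + 35876 = 36080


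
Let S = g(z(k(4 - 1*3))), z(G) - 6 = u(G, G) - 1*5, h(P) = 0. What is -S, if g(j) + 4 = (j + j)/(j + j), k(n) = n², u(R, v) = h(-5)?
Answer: 3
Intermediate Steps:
u(R, v) = 0
z(G) = 1 (z(G) = 6 + (0 - 1*5) = 6 + (0 - 5) = 6 - 5 = 1)
g(j) = -3 (g(j) = -4 + (j + j)/(j + j) = -4 + (2*j)/((2*j)) = -4 + (2*j)*(1/(2*j)) = -4 + 1 = -3)
S = -3
-S = -1*(-3) = 3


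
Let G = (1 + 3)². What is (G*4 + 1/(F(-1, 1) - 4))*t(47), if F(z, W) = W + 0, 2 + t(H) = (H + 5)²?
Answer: 516082/3 ≈ 1.7203e+5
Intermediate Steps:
G = 16 (G = 4² = 16)
t(H) = -2 + (5 + H)² (t(H) = -2 + (H + 5)² = -2 + (5 + H)²)
F(z, W) = W
(G*4 + 1/(F(-1, 1) - 4))*t(47) = (16*4 + 1/(1 - 4))*(-2 + (5 + 47)²) = (64 + 1/(-3))*(-2 + 52²) = (64 - ⅓)*(-2 + 2704) = (191/3)*2702 = 516082/3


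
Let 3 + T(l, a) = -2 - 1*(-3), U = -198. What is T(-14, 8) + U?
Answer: -200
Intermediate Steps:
T(l, a) = -2 (T(l, a) = -3 + (-2 - 1*(-3)) = -3 + (-2 + 3) = -3 + 1 = -2)
T(-14, 8) + U = -2 - 198 = -200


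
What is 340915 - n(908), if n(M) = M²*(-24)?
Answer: 20128051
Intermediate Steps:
n(M) = -24*M²
340915 - n(908) = 340915 - (-24)*908² = 340915 - (-24)*824464 = 340915 - 1*(-19787136) = 340915 + 19787136 = 20128051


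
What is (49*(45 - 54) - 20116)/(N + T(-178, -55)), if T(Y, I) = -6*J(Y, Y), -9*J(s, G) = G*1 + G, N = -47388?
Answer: 61671/142876 ≈ 0.43164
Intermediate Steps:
J(s, G) = -2*G/9 (J(s, G) = -(G*1 + G)/9 = -(G + G)/9 = -2*G/9)
T(Y, I) = 4*Y/3 (T(Y, I) = -(-4)*Y/3 = 4*Y/3)
(49*(45 - 54) - 20116)/(N + T(-178, -55)) = (49*(45 - 54) - 20116)/(-47388 + (4/3)*(-178)) = (49*(-9) - 20116)/(-47388 - 712/3) = (-441 - 20116)/(-142876/3) = -20557*(-3/142876) = 61671/142876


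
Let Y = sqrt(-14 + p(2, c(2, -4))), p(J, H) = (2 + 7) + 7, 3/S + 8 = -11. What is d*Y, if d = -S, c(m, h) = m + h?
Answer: 3*sqrt(2)/19 ≈ 0.22330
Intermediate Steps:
S = -3/19 (S = 3/(-8 - 11) = 3/(-19) = 3*(-1/19) = -3/19 ≈ -0.15789)
c(m, h) = h + m
p(J, H) = 16 (p(J, H) = 9 + 7 = 16)
Y = sqrt(2) (Y = sqrt(-14 + 16) = sqrt(2) ≈ 1.4142)
d = 3/19 (d = -1*(-3/19) = 3/19 ≈ 0.15789)
d*Y = 3*sqrt(2)/19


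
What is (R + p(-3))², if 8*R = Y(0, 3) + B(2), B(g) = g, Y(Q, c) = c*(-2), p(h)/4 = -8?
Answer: 4225/4 ≈ 1056.3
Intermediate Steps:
p(h) = -32 (p(h) = 4*(-8) = -32)
Y(Q, c) = -2*c
R = -½ (R = (-2*3 + 2)/8 = (-6 + 2)/8 = (⅛)*(-4) = -½ ≈ -0.50000)
(R + p(-3))² = (-½ - 32)² = (-65/2)² = 4225/4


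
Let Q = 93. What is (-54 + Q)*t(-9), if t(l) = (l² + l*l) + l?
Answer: 5967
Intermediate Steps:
t(l) = l + 2*l² (t(l) = (l² + l²) + l = 2*l² + l = l + 2*l²)
(-54 + Q)*t(-9) = (-54 + 93)*(-9*(1 + 2*(-9))) = 39*(-9*(1 - 18)) = 39*(-9*(-17)) = 39*153 = 5967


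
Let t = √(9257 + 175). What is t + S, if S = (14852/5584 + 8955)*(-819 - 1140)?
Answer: -24497085387/1396 + 6*√262 ≈ -1.7548e+7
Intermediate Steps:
t = 6*√262 (t = √9432 = 6*√262 ≈ 97.119)
S = -24497085387/1396 (S = (14852*(1/5584) + 8955)*(-1959) = (3713/1396 + 8955)*(-1959) = (12504893/1396)*(-1959) = -24497085387/1396 ≈ -1.7548e+7)
t + S = 6*√262 - 24497085387/1396 = -24497085387/1396 + 6*√262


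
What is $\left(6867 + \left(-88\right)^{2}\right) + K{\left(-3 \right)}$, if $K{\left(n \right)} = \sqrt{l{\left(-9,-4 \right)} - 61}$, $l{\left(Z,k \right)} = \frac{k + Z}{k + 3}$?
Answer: $14611 + 4 i \sqrt{3} \approx 14611.0 + 6.9282 i$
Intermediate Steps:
$l{\left(Z,k \right)} = \frac{Z + k}{3 + k}$
$K{\left(n \right)} = 4 i \sqrt{3}$ ($K{\left(n \right)} = \sqrt{\frac{-9 - 4}{3 - 4} - 61} = \sqrt{\frac{1}{-1} \left(-13\right) - 61} = \sqrt{\left(-1\right) \left(-13\right) - 61} = \sqrt{13 - 61} = \sqrt{-48} = 4 i \sqrt{3}$)
$\left(6867 + \left(-88\right)^{2}\right) + K{\left(-3 \right)} = \left(6867 + \left(-88\right)^{2}\right) + 4 i \sqrt{3} = \left(6867 + 7744\right) + 4 i \sqrt{3} = 14611 + 4 i \sqrt{3}$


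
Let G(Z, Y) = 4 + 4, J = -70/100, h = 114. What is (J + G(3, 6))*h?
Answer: 4161/5 ≈ 832.20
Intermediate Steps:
J = -7/10 (J = -70*1/100 = -7/10 ≈ -0.70000)
G(Z, Y) = 8
(J + G(3, 6))*h = (-7/10 + 8)*114 = (73/10)*114 = 4161/5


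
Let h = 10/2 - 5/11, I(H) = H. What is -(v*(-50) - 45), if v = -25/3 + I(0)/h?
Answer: -1115/3 ≈ -371.67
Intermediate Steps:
h = 50/11 (h = 10*(1/2) - 5*1/11 = 5 - 5/11 = 50/11 ≈ 4.5455)
v = -25/3 (v = -25/3 + 0/(50/11) = -25*1/3 + 0*(11/50) = -25/3 + 0 = -25/3 ≈ -8.3333)
-(v*(-50) - 45) = -(-25/3*(-50) - 45) = -(1250/3 - 45) = -1*1115/3 = -1115/3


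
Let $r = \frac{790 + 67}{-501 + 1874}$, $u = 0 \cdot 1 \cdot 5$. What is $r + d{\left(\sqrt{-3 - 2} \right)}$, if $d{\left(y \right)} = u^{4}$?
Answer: $\frac{857}{1373} \approx 0.62418$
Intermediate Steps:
$u = 0$ ($u = 0 \cdot 5 = 0$)
$r = \frac{857}{1373} \approx 0.62418$
$d{\left(y \right)} = 0$ ($d{\left(y \right)} = 0^{4} = 0$)
$r + d{\left(\sqrt{-3 - 2} \right)} = \frac{857}{1373} + 0 = \frac{857}{1373}$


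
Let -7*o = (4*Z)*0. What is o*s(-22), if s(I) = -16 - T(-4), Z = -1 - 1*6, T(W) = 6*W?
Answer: 0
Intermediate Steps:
Z = -7 (Z = -1 - 6 = -7)
o = 0 (o = -4*(-7)*0/7 = -(-4)*0 = -⅐*0 = 0)
s(I) = 8 (s(I) = -16 - 6*(-4) = -16 - 1*(-24) = -16 + 24 = 8)
o*s(-22) = 0*8 = 0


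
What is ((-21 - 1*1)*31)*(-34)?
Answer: 23188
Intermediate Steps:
((-21 - 1*1)*31)*(-34) = ((-21 - 1)*31)*(-34) = -22*31*(-34) = -682*(-34) = 23188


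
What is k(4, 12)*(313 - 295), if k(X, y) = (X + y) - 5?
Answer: 198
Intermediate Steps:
k(X, y) = -5 + X + y
k(4, 12)*(313 - 295) = (-5 + 4 + 12)*(313 - 295) = 11*18 = 198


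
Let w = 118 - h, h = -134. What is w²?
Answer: 63504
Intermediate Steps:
w = 252 (w = 118 - 1*(-134) = 118 + 134 = 252)
w² = 252² = 63504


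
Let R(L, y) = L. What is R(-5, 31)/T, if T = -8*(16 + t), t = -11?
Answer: ⅛ ≈ 0.12500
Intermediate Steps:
T = -40 (T = -8*(16 - 11) = -8*5 = -40)
R(-5, 31)/T = -5/(-40) = -5*(-1/40) = ⅛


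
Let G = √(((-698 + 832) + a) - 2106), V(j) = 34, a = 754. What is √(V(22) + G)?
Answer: √(34 + I*√1218) ≈ 6.4313 + 2.7133*I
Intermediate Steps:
G = I*√1218 (G = √(((-698 + 832) + 754) - 2106) = √((134 + 754) - 2106) = √(888 - 2106) = √(-1218) = I*√1218 ≈ 34.9*I)
√(V(22) + G) = √(34 + I*√1218)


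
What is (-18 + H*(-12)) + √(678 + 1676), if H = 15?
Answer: -198 + √2354 ≈ -149.48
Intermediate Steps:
(-18 + H*(-12)) + √(678 + 1676) = (-18 + 15*(-12)) + √(678 + 1676) = (-18 - 180) + √2354 = -198 + √2354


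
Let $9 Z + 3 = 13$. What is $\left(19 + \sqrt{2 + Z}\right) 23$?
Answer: $437 + \frac{46 \sqrt{7}}{3} \approx 477.57$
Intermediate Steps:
$Z = \frac{10}{9}$ ($Z = - \frac{1}{3} + \frac{1}{9} \cdot 13 = - \frac{1}{3} + \frac{13}{9} = \frac{10}{9} \approx 1.1111$)
$\left(19 + \sqrt{2 + Z}\right) 23 = \left(19 + \sqrt{2 + \frac{10}{9}}\right) 23 = \left(19 + \sqrt{\frac{28}{9}}\right) 23 = \left(19 + \frac{2 \sqrt{7}}{3}\right) 23 = 437 + \frac{46 \sqrt{7}}{3}$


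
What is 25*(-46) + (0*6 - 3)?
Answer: -1153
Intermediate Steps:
25*(-46) + (0*6 - 3) = -1150 + (0 - 3) = -1150 - 3 = -1153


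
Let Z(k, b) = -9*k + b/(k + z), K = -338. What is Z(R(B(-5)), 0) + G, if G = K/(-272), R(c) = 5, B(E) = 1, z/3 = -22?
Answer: -5951/136 ≈ -43.757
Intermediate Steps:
z = -66 (z = 3*(-22) = -66)
Z(k, b) = -9*k + b/(-66 + k) (Z(k, b) = -9*k + b/(k - 66) = -9*k + b/(-66 + k))
G = 169/136 (G = -338/(-272) = -338*(-1/272) = 169/136 ≈ 1.2426)
Z(R(B(-5)), 0) + G = (0 - 9*5² + 594*5)/(-66 + 5) + 169/136 = (0 - 9*25 + 2970)/(-61) + 169/136 = -(0 - 225 + 2970)/61 + 169/136 = -1/61*2745 + 169/136 = -45 + 169/136 = -5951/136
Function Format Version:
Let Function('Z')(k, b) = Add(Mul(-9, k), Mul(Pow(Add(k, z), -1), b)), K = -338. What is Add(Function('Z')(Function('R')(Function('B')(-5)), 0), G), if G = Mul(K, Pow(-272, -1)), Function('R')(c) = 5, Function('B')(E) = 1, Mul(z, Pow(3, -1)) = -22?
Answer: Rational(-5951, 136) ≈ -43.757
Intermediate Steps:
z = -66 (z = Mul(3, -22) = -66)
Function('Z')(k, b) = Add(Mul(-9, k), Mul(b, Pow(Add(-66, k), -1))) (Function('Z')(k, b) = Add(Mul(-9, k), Mul(Pow(Add(k, -66), -1), b)) = Add(Mul(-9, k), Mul(Pow(Add(-66, k), -1), b)) = Add(Mul(-9, k), Mul(b, Pow(Add(-66, k), -1))))
G = Rational(169, 136) (G = Mul(-338, Pow(-272, -1)) = Mul(-338, Rational(-1, 272)) = Rational(169, 136) ≈ 1.2426)
Add(Function('Z')(Function('R')(Function('B')(-5)), 0), G) = Add(Mul(Pow(Add(-66, 5), -1), Add(0, Mul(-9, Pow(5, 2)), Mul(594, 5))), Rational(169, 136)) = Add(Mul(Pow(-61, -1), Add(0, Mul(-9, 25), 2970)), Rational(169, 136)) = Add(Mul(Rational(-1, 61), Add(0, -225, 2970)), Rational(169, 136)) = Add(Mul(Rational(-1, 61), 2745), Rational(169, 136)) = Add(-45, Rational(169, 136)) = Rational(-5951, 136)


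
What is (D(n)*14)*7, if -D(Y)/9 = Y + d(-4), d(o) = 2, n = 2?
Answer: -3528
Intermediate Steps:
D(Y) = -18 - 9*Y (D(Y) = -9*(Y + 2) = -9*(2 + Y) = -18 - 9*Y)
(D(n)*14)*7 = ((-18 - 9*2)*14)*7 = ((-18 - 18)*14)*7 = -36*14*7 = -504*7 = -3528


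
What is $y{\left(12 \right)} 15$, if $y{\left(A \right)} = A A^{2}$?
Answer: $25920$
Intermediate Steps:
$y{\left(A \right)} = A^{3}$
$y{\left(12 \right)} 15 = 12^{3} \cdot 15 = 1728 \cdot 15 = 25920$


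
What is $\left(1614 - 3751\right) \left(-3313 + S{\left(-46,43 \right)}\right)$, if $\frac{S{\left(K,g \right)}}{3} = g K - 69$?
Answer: $20203198$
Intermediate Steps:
$S{\left(K,g \right)} = -207 + 3 K g$ ($S{\left(K,g \right)} = 3 \left(g K - 69\right) = 3 \left(K g - 69\right) = 3 \left(-69 + K g\right) = -207 + 3 K g$)
$\left(1614 - 3751\right) \left(-3313 + S{\left(-46,43 \right)}\right) = \left(1614 - 3751\right) \left(-3313 + \left(-207 + 3 \left(-46\right) 43\right)\right) = - 2137 \left(-3313 - 6141\right) = \left(-2137\right) \left(-9454\right) = 20203198$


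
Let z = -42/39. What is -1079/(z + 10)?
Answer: -14027/116 ≈ -120.92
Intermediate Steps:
z = -14/13 (z = -42*1/39 = -14/13 ≈ -1.0769)
-1079/(z + 10) = -1079/(-14/13 + 10) = -1079/(116/13) = (13/116)*(-1079) = -14027/116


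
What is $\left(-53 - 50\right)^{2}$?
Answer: $10609$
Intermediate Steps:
$\left(-53 - 50\right)^{2} = \left(-103\right)^{2} = 10609$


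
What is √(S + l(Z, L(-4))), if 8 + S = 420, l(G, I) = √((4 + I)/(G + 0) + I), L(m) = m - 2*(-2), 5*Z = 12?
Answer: √(3708 + 3*√15)/3 ≈ 20.330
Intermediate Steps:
Z = 12/5 (Z = (⅕)*12 = 12/5 ≈ 2.4000)
L(m) = 4 + m (L(m) = m + 4 = 4 + m)
l(G, I) = √(I + (4 + I)/G) (l(G, I) = √((4 + I)/G + I) = √(I + (4 + I)/G))
S = 412 (S = -8 + 420 = 412)
√(S + l(Z, L(-4))) = √(412 + √((4 + (4 - 4) + 12*(4 - 4)/5)/(12/5))) = √(412 + √(5*(4 + 0 + (12/5)*0)/12)) = √(412 + √(5*(4 + 0 + 0)/12)) = √(412 + √((5/12)*4)) = √(412 + √(5/3)) = √(412 + √15/3)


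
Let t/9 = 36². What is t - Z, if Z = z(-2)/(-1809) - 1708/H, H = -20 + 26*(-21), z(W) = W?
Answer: 5969804356/511947 ≈ 11661.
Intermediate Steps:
t = 11664 (t = 9*36² = 9*1296 = 11664)
H = -566 (H = -20 - 546 = -566)
Z = 1545452/511947 (Z = -2/(-1809) - 1708/(-566) = -2*(-1/1809) - 1708*(-1/566) = 2/1809 + 854/283 = 1545452/511947 ≈ 3.0188)
t - Z = 11664 - 1*1545452/511947 = 11664 - 1545452/511947 = 5969804356/511947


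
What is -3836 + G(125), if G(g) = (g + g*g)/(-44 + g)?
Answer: -32774/9 ≈ -3641.6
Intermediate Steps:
G(g) = (g + g²)/(-44 + g)
-3836 + G(125) = -3836 + 125*(1 + 125)/(-44 + 125) = -3836 + 125*126/81 = -3836 + 125*(1/81)*126 = -3836 + 1750/9 = -32774/9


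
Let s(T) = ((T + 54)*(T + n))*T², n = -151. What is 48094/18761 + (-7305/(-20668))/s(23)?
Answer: 5182576331243503/2021672498058752 ≈ 2.5635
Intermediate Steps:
s(T) = T²*(-151 + T)*(54 + T) (s(T) = ((T + 54)*(T - 151))*T² = ((54 + T)*(-151 + T))*T² = ((-151 + T)*(54 + T))*T² = T²*(-151 + T)*(54 + T))
48094/18761 + (-7305/(-20668))/s(23) = 48094/18761 + (-7305/(-20668))/((23²*(-8154 + 23² - 97*23))) = 48094*(1/18761) + (-7305*(-1/20668))/((529*(-8154 + 529 - 2231))) = 48094/18761 + 7305/(20668*((529*(-9856)))) = 48094/18761 + (7305/20668)/(-5213824) = 48094/18761 + (7305/20668)*(-1/5213824) = 48094/18761 - 7305/107759314432 = 5182576331243503/2021672498058752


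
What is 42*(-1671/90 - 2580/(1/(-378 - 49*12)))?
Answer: 523374901/5 ≈ 1.0467e+8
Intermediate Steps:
42*(-1671/90 - 2580/(1/(-378 - 49*12))) = 42*(-1671*1/90 - 2580/(1/(-378 - 588))) = 42*(-557/30 - 2580/(1/(-966))) = 42*(-557/30 - 2580/(-1/966)) = 42*(-557/30 - 2580*(-966)) = 42*(-557/30 + 2492280) = 42*(74767843/30) = 523374901/5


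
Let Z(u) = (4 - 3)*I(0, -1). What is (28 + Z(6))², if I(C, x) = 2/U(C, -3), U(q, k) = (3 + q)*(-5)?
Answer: 174724/225 ≈ 776.55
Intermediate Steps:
U(q, k) = -15 - 5*q
I(C, x) = 2/(-15 - 5*C)
Z(u) = -2/15 (Z(u) = (4 - 3)*(-2/(15 + 5*0)) = 1*(-2/(15 + 0)) = 1*(-2/15) = -2/15)
(28 + Z(6))² = (28 - 2/15)² = (418/15)² = 174724/225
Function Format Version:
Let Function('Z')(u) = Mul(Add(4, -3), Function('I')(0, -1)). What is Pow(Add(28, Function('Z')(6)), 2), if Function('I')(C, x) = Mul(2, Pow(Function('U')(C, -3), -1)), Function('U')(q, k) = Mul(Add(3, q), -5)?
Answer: Rational(174724, 225) ≈ 776.55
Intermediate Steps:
Function('U')(q, k) = Add(-15, Mul(-5, q))
Function('I')(C, x) = Mul(2, Pow(Add(-15, Mul(-5, C)), -1))
Function('Z')(u) = Rational(-2, 15) (Function('Z')(u) = Mul(Add(4, -3), Mul(-2, Pow(Add(15, Mul(5, 0)), -1))) = Mul(1, Mul(-2, Pow(Add(15, 0), -1))) = Mul(1, Mul(-2, Pow(15, -1))) = Mul(1, Mul(-2, Rational(1, 15))) = Mul(1, Rational(-2, 15)) = Rational(-2, 15))
Pow(Add(28, Function('Z')(6)), 2) = Pow(Add(28, Rational(-2, 15)), 2) = Pow(Rational(418, 15), 2) = Rational(174724, 225)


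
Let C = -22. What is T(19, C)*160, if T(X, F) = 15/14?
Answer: 1200/7 ≈ 171.43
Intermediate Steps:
T(X, F) = 15/14 (T(X, F) = 15*(1/14) = 15/14)
T(19, C)*160 = (15/14)*160 = 1200/7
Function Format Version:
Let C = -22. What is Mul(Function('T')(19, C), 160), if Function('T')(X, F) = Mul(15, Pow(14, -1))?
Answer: Rational(1200, 7) ≈ 171.43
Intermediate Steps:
Function('T')(X, F) = Rational(15, 14) (Function('T')(X, F) = Mul(15, Rational(1, 14)) = Rational(15, 14))
Mul(Function('T')(19, C), 160) = Mul(Rational(15, 14), 160) = Rational(1200, 7)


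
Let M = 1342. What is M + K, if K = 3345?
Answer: 4687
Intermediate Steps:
M + K = 1342 + 3345 = 4687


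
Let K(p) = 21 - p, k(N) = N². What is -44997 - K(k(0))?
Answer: -45018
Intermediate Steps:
-44997 - K(k(0)) = -44997 - (21 - 1*0²) = -44997 - (21 - 1*0) = -44997 - (21 + 0) = -44997 - 1*21 = -44997 - 21 = -45018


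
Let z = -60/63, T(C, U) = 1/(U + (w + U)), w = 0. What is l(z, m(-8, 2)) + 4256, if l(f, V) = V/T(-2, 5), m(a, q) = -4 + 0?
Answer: 4216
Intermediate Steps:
m(a, q) = -4
T(C, U) = 1/(2*U) (T(C, U) = 1/(U + (0 + U)) = 1/(U + U) = 1/(2*U))
z = -20/21 (z = -60*1/63 = -20/21 ≈ -0.95238)
l(f, V) = 10*V (l(f, V) = V/(((½)/5)) = V/(((½)*(⅕))) = V/(⅒) = V*10 = 10*V)
l(z, m(-8, 2)) + 4256 = 10*(-4) + 4256 = -40 + 4256 = 4216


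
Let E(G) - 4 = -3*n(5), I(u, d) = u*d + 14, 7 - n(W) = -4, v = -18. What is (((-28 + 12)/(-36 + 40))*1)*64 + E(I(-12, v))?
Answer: -285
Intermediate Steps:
n(W) = 11 (n(W) = 7 - 1*(-4) = 7 + 4 = 11)
I(u, d) = 14 + d*u (I(u, d) = d*u + 14 = 14 + d*u)
E(G) = -29 (E(G) = 4 - 3*11 = 4 - 33 = -29)
(((-28 + 12)/(-36 + 40))*1)*64 + E(I(-12, v)) = (((-28 + 12)/(-36 + 40))*1)*64 - 29 = (-16/4*1)*64 - 29 = (-16*¼*1)*64 - 29 = -4*1*64 - 29 = -4*64 - 29 = -256 - 29 = -285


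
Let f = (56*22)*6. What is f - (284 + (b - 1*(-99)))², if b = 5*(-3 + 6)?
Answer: -151012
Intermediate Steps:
f = 7392 (f = 1232*6 = 7392)
b = 15 (b = 5*3 = 15)
f - (284 + (b - 1*(-99)))² = 7392 - (284 + (15 - 1*(-99)))² = 7392 - (284 + (15 + 99))² = 7392 - (284 + 114)² = 7392 - 1*398² = 7392 - 1*158404 = 7392 - 158404 = -151012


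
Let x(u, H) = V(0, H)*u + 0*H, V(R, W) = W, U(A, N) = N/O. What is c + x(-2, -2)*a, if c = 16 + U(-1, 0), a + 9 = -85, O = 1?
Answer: -360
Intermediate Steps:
a = -94 (a = -9 - 85 = -94)
U(A, N) = N (U(A, N) = N/1 = N*1 = N)
c = 16 (c = 16 + 0 = 16)
x(u, H) = H*u (x(u, H) = H*u + 0*H = H*u + 0 = H*u)
c + x(-2, -2)*a = 16 - 2*(-2)*(-94) = 16 + 4*(-94) = 16 - 376 = -360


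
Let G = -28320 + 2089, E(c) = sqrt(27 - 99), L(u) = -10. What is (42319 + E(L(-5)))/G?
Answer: -42319/26231 - 6*I*sqrt(2)/26231 ≈ -1.6133 - 0.00032348*I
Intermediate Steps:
E(c) = 6*I*sqrt(2) (E(c) = sqrt(-72) = 6*I*sqrt(2))
G = -26231
(42319 + E(L(-5)))/G = (42319 + 6*I*sqrt(2))/(-26231) = (42319 + 6*I*sqrt(2))*(-1/26231) = -42319/26231 - 6*I*sqrt(2)/26231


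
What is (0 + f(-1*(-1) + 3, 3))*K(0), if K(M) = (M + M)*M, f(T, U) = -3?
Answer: 0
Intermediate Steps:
K(M) = 2*M² (K(M) = (2*M)*M = 2*M²)
(0 + f(-1*(-1) + 3, 3))*K(0) = (0 - 3)*(2*0²) = -6*0 = -3*0 = 0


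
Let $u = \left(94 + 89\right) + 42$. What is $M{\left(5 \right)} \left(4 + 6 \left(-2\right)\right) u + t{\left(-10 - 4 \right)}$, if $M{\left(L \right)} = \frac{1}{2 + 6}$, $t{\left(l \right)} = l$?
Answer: $-239$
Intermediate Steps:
$M{\left(L \right)} = \frac{1}{8}$
$u = 225$ ($u = 183 + 42 = 225$)
$M{\left(5 \right)} \left(4 + 6 \left(-2\right)\right) u + t{\left(-10 - 4 \right)} = \frac{4 + 6 \left(-2\right)}{8} \cdot 225 - 14 = \frac{4 - 12}{8} \cdot 225 - 14 = \frac{1}{8} \left(-8\right) 225 - 14 = \left(-1\right) 225 - 14 = -225 - 14 = -239$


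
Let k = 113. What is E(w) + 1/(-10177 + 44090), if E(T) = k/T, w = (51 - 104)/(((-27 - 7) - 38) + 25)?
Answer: 180111996/1797389 ≈ 100.21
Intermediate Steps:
w = 53/47 (w = -53/((-34 - 38) + 25) = -53/(-72 + 25) = -53/(-47) = -53*(-1/47) = 53/47 ≈ 1.1277)
E(T) = 113/T
E(w) + 1/(-10177 + 44090) = 113/(53/47) + 1/(-10177 + 44090) = 113*(47/53) + 1/33913 = 5311/53 + 1/33913 = 180111996/1797389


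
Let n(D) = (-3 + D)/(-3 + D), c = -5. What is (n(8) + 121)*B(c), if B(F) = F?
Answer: -610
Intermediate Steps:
n(D) = 1
(n(8) + 121)*B(c) = (1 + 121)*(-5) = 122*(-5) = -610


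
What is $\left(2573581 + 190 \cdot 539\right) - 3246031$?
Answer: $-570040$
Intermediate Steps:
$\left(2573581 + 190 \cdot 539\right) - 3246031 = \left(2573581 + 102410\right) - 3246031 = 2675991 - 3246031 = -570040$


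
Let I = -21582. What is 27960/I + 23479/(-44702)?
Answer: -292765283/160793094 ≈ -1.8208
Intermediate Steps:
27960/I + 23479/(-44702) = 27960/(-21582) + 23479/(-44702) = 27960*(-1/21582) + 23479*(-1/44702) = -4660/3597 - 23479/44702 = -292765283/160793094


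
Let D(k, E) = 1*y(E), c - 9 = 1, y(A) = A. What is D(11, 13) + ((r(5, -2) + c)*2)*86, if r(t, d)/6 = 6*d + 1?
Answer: -9619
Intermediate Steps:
r(t, d) = 6 + 36*d (r(t, d) = 6*(6*d + 1) = 6*(1 + 6*d) = 6 + 36*d)
c = 10 (c = 9 + 1 = 10)
D(k, E) = E (D(k, E) = 1*E = E)
D(11, 13) + ((r(5, -2) + c)*2)*86 = 13 + (((6 + 36*(-2)) + 10)*2)*86 = 13 + (((6 - 72) + 10)*2)*86 = 13 + ((-66 + 10)*2)*86 = 13 - 56*2*86 = 13 - 112*86 = 13 - 9632 = -9619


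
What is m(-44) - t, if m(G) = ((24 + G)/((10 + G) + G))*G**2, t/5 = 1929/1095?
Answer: 1388203/2847 ≈ 487.60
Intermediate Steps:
t = 643/73 (t = 5*(1929/1095) = 5*(1929*(1/1095)) = 5*(643/365) = 643/73 ≈ 8.8082)
m(G) = G**2*(24 + G)/(10 + 2*G) (m(G) = ((24 + G)/(10 + 2*G))*G**2 = G**2*(24 + G)/(10 + 2*G))
m(-44) - t = (1/2)*(-44)**2*(24 - 44)/(5 - 44) - 1*643/73 = (1/2)*1936*(-20)/(-39) - 643/73 = (1/2)*1936*(-1/39)*(-20) - 643/73 = 19360/39 - 643/73 = 1388203/2847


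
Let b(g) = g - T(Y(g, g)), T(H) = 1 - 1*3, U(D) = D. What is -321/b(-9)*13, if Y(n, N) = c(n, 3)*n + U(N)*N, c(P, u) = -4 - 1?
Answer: 4173/7 ≈ 596.14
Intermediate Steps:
c(P, u) = -5
Y(n, N) = N² - 5*n (Y(n, N) = -5*n + N*N = -5*n + N² = N² - 5*n)
T(H) = -2 (T(H) = 1 - 3 = -2)
b(g) = 2 + g (b(g) = g - 1*(-2) = g + 2 = 2 + g)
-321/b(-9)*13 = -321/(2 - 9)*13 = -321/(-7)*13 = -321*(-⅐)*13 = (321/7)*13 = 4173/7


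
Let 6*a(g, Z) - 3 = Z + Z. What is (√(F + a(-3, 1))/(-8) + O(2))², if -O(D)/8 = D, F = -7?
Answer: (768 + I*√222)²/2304 ≈ 255.9 + 9.9331*I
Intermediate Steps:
a(g, Z) = ½ + Z/3 (a(g, Z) = ½ + (Z + Z)/6 = ½ + (2*Z)/6 = ½ + Z/3)
O(D) = -8*D
(√(F + a(-3, 1))/(-8) + O(2))² = (√(-7 + (½ + (⅓)*1))/(-8) - 8*2)² = (√(-7 + (½ + ⅓))*(-⅛) - 16)² = (√(-7 + ⅚)*(-⅛) - 16)² = (√(-37/6)*(-⅛) - 16)² = ((I*√222/6)*(-⅛) - 16)² = (-I*√222/48 - 16)² = (-16 - I*√222/48)²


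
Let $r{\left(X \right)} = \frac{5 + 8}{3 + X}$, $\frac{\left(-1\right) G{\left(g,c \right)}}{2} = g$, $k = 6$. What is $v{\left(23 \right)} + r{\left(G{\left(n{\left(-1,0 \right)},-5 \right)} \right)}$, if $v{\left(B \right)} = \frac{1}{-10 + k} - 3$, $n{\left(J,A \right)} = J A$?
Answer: $\frac{13}{12} \approx 1.0833$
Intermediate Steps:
$n{\left(J,A \right)} = A J$
$G{\left(g,c \right)} = - 2 g$
$r{\left(X \right)} = \frac{13}{3 + X}$
$v{\left(B \right)} = - \frac{13}{4}$ ($v{\left(B \right)} = \frac{1}{-10 + 6} - 3 = \frac{1}{-4} - 3 = - \frac{1}{4} - 3 = - \frac{13}{4}$)
$v{\left(23 \right)} + r{\left(G{\left(n{\left(-1,0 \right)},-5 \right)} \right)} = - \frac{13}{4} + \frac{13}{3 - 2 \cdot 0 \left(-1\right)} = - \frac{13}{4} + \frac{13}{3 - 0} = - \frac{13}{4} + \frac{13}{3 + 0} = - \frac{13}{4} + \frac{13}{3} = \frac{13}{12}$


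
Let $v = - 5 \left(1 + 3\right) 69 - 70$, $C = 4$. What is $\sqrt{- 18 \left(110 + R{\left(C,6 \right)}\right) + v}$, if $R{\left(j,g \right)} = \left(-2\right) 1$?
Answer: $i \sqrt{3394} \approx 58.258 i$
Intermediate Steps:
$R{\left(j,g \right)} = -2$
$v = -1450$ ($v = \left(-5\right) 4 \cdot 69 - 70 = \left(-20\right) 69 - 70 = -1380 - 70 = -1450$)
$\sqrt{- 18 \left(110 + R{\left(C,6 \right)}\right) + v} = \sqrt{- 18 \left(110 - 2\right) - 1450} = \sqrt{\left(-18\right) 108 - 1450} = \sqrt{-1944 - 1450} = \sqrt{-3394} = i \sqrt{3394}$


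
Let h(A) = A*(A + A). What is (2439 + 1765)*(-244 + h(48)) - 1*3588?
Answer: 18342668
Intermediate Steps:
h(A) = 2*A² (h(A) = A*(2*A) = 2*A²)
(2439 + 1765)*(-244 + h(48)) - 1*3588 = (2439 + 1765)*(-244 + 2*48²) - 1*3588 = 4204*(-244 + 2*2304) - 3588 = 4204*(-244 + 4608) - 3588 = 4204*4364 - 3588 = 18346256 - 3588 = 18342668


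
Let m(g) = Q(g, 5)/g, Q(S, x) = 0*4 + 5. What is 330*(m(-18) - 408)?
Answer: -404195/3 ≈ -1.3473e+5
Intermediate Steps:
Q(S, x) = 5 (Q(S, x) = 0 + 5 = 5)
m(g) = 5/g
330*(m(-18) - 408) = 330*(5/(-18) - 408) = 330*(5*(-1/18) - 408) = 330*(-5/18 - 408) = 330*(-7349/18) = -404195/3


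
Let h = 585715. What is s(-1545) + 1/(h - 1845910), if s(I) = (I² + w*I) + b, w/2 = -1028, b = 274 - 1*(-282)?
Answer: 7011852259694/1260195 ≈ 5.5641e+6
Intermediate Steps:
b = 556 (b = 274 + 282 = 556)
w = -2056 (w = 2*(-1028) = -2056)
s(I) = 556 + I² - 2056*I (s(I) = (I² - 2056*I) + 556 = 556 + I² - 2056*I)
s(-1545) + 1/(h - 1845910) = (556 + (-1545)² - 2056*(-1545)) + 1/(585715 - 1845910) = (556 + 2387025 + 3176520) + 1/(-1260195) = 5564101 - 1/1260195 = 7011852259694/1260195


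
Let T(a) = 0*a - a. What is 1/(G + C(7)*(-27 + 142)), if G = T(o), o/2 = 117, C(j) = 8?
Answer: 1/686 ≈ 0.0014577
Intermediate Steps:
o = 234 (o = 2*117 = 234)
T(a) = -a (T(a) = 0 - a = -a)
G = -234 (G = -1*234 = -234)
1/(G + C(7)*(-27 + 142)) = 1/(-234 + 8*(-27 + 142)) = 1/(-234 + 8*115) = 1/(-234 + 920) = 1/686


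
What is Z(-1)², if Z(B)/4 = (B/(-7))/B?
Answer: 16/49 ≈ 0.32653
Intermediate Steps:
Z(B) = -4/7 (Z(B) = 4*((B/(-7))/B) = 4*((B*(-⅐))/B) = 4*((-B/7)/B) = 4*(-⅐) = -4/7)
Z(-1)² = (-4/7)² = 16/49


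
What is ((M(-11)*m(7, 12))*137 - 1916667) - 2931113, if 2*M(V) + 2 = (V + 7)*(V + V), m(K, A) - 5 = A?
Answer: -4747633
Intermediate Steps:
m(K, A) = 5 + A
M(V) = -1 + V*(7 + V) (M(V) = -1 + ((V + 7)*(V + V))/2 = -1 + ((7 + V)*(2*V))/2 = -1 + (2*V*(7 + V))/2 = -1 + V*(7 + V))
((M(-11)*m(7, 12))*137 - 1916667) - 2931113 = (((-1 + (-11)² + 7*(-11))*(5 + 12))*137 - 1916667) - 2931113 = (((-1 + 121 - 77)*17)*137 - 1916667) - 2931113 = ((43*17)*137 - 1916667) - 2931113 = (731*137 - 1916667) - 2931113 = (100147 - 1916667) - 2931113 = -1816520 - 2931113 = -4747633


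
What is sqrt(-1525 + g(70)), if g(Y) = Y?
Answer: I*sqrt(1455) ≈ 38.144*I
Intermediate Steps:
sqrt(-1525 + g(70)) = sqrt(-1525 + 70) = sqrt(-1455) = I*sqrt(1455)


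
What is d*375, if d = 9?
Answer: 3375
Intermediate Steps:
d*375 = 9*375 = 3375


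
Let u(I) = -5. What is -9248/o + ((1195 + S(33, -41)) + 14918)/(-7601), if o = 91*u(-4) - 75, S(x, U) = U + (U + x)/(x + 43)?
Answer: 586871466/38271035 ≈ 15.335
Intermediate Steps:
S(x, U) = U + (U + x)/(43 + x)
o = -530 (o = 91*(-5) - 75 = -455 - 75 = -530)
-9248/o + ((1195 + S(33, -41)) + 14918)/(-7601) = -9248/(-530) + ((1195 + (33 + 44*(-41) - 41*33)/(43 + 33)) + 14918)/(-7601) = -9248*(-1/530) + ((1195 + (33 - 1804 - 1353)/76) + 14918)*(-1/7601) = 4624/265 + ((1195 + (1/76)*(-3124)) + 14918)*(-1/7601) = 4624/265 + ((1195 - 781/19) + 14918)*(-1/7601) = 4624/265 + (21924/19 + 14918)*(-1/7601) = 4624/265 + (305366/19)*(-1/7601) = 4624/265 - 305366/144419 = 586871466/38271035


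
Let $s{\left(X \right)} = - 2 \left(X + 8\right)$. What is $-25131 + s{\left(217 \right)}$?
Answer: $-25581$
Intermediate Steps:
$s{\left(X \right)} = -16 - 2 X$ ($s{\left(X \right)} = - 2 \left(8 + X\right) = -16 - 2 X$)
$-25131 + s{\left(217 \right)} = -25131 - 450 = -25581$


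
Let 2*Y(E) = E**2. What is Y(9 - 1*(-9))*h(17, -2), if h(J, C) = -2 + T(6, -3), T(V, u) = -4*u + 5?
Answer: 2430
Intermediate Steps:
T(V, u) = 5 - 4*u
h(J, C) = 15 (h(J, C) = -2 + (5 - 4*(-3)) = -2 + (5 + 12) = -2 + 17 = 15)
Y(E) = E**2/2
Y(9 - 1*(-9))*h(17, -2) = ((9 - 1*(-9))**2/2)*15 = ((9 + 9)**2/2)*15 = ((1/2)*18**2)*15 = ((1/2)*324)*15 = 162*15 = 2430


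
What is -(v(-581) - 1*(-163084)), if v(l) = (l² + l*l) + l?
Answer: -837625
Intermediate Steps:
v(l) = l + 2*l² (v(l) = (l² + l²) + l = 2*l² + l = l + 2*l²)
-(v(-581) - 1*(-163084)) = -(-581*(1 + 2*(-581)) - 1*(-163084)) = -(-581*(1 - 1162) + 163084) = -(-581*(-1161) + 163084) = -(674541 + 163084) = -1*837625 = -837625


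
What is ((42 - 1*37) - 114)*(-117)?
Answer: 12753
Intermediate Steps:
((42 - 1*37) - 114)*(-117) = ((42 - 37) - 114)*(-117) = (5 - 114)*(-117) = -109*(-117) = 12753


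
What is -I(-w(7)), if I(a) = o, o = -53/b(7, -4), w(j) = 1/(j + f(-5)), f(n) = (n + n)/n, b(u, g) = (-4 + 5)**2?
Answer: 53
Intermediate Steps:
b(u, g) = 1 (b(u, g) = 1**2 = 1)
f(n) = 2 (f(n) = (2*n)/n = 2)
w(j) = 1/(2 + j) (w(j) = 1/(j + 2) = 1/(2 + j))
o = -53 (o = -53/1 = -53*1 = -53)
I(a) = -53
-I(-w(7)) = -1*(-53) = 53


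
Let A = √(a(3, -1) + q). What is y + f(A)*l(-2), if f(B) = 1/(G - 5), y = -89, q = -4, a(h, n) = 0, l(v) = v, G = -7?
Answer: -533/6 ≈ -88.833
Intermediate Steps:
A = 2*I (A = √(0 - 4) = √(-4) = 2*I ≈ 2.0*I)
f(B) = -1/12 (f(B) = 1/(-7 - 5) = 1/(-12) = -1/12)
y + f(A)*l(-2) = -89 - 1/12*(-2) = -89 + ⅙ = -533/6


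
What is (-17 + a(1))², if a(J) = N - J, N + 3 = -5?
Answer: 676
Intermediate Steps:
N = -8 (N = -3 - 5 = -8)
a(J) = -8 - J
(-17 + a(1))² = (-17 + (-8 - 1*1))² = (-17 + (-8 - 1))² = (-17 - 9)² = (-26)² = 676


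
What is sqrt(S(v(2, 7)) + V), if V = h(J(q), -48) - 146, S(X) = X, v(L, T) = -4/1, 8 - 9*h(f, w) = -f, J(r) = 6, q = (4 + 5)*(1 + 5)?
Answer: 2*I*sqrt(334)/3 ≈ 12.184*I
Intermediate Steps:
q = 54 (q = 9*6 = 54)
h(f, w) = 8/9 + f/9 (h(f, w) = 8/9 - (-1)*f/9 = 8/9 + f/9)
v(L, T) = -4 (v(L, T) = -4*1 = -4)
V = -1300/9 (V = (8/9 + (1/9)*6) - 146 = (8/9 + 2/3) - 146 = 14/9 - 146 = -1300/9 ≈ -144.44)
sqrt(S(v(2, 7)) + V) = sqrt(-4 - 1300/9) = sqrt(-1336/9) = 2*I*sqrt(334)/3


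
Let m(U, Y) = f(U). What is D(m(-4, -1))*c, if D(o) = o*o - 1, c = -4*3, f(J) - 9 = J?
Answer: -288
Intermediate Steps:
f(J) = 9 + J
m(U, Y) = 9 + U
c = -12
D(o) = -1 + o² (D(o) = o² - 1 = -1 + o²)
D(m(-4, -1))*c = (-1 + (9 - 4)²)*(-12) = (-1 + 5²)*(-12) = (-1 + 25)*(-12) = 24*(-12) = -288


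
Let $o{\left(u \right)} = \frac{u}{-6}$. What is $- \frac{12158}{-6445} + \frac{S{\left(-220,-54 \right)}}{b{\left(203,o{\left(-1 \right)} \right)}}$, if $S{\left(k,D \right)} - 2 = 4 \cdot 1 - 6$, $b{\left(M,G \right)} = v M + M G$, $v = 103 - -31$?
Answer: $\frac{12158}{6445} \approx 1.8864$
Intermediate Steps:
$o{\left(u \right)} = - \frac{u}{6}$ ($o{\left(u \right)} = u \left(- \frac{1}{6}\right) = - \frac{u}{6}$)
$v = 134$ ($v = 103 + 31 = 134$)
$b{\left(M,G \right)} = 134 M + G M$ ($b{\left(M,G \right)} = 134 M + M G = 134 M + G M$)
$S{\left(k,D \right)} = 0$ ($S{\left(k,D \right)} = 2 + \left(4 \cdot 1 - 6\right) = 2 + \left(4 - 6\right) = 2 - 2 = 0$)
$- \frac{12158}{-6445} + \frac{S{\left(-220,-54 \right)}}{b{\left(203,o{\left(-1 \right)} \right)}} = - \frac{12158}{-6445} + \frac{0}{203 \left(134 - - \frac{1}{6}\right)} = \left(-12158\right) \left(- \frac{1}{6445}\right) + \frac{0}{203 \left(134 + \frac{1}{6}\right)} = \frac{12158}{6445} + \frac{0}{203 \cdot \frac{805}{6}} = \frac{12158}{6445} + \frac{0}{\frac{163415}{6}} = \frac{12158}{6445} + 0 \cdot \frac{6}{163415} = \frac{12158}{6445} + 0 = \frac{12158}{6445}$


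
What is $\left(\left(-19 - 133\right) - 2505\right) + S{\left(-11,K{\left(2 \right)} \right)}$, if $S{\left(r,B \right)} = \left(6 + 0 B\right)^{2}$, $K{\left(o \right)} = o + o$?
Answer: $-2621$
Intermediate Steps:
$K{\left(o \right)} = 2 o$
$S{\left(r,B \right)} = 36$ ($S{\left(r,B \right)} = \left(6 + 0\right)^{2} = 6^{2} = 36$)
$\left(\left(-19 - 133\right) - 2505\right) + S{\left(-11,K{\left(2 \right)} \right)} = \left(\left(-19 - 133\right) - 2505\right) + 36 = \left(-152 - 2505\right) + 36 = -2657 + 36 = -2621$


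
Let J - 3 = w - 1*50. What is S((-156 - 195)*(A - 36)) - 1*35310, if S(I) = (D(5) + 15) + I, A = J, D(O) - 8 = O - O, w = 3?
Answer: -7207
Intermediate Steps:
D(O) = 8 (D(O) = 8 + (O - O) = 8 + 0 = 8)
J = -44 (J = 3 + (3 - 1*50) = 3 + (3 - 50) = 3 - 47 = -44)
A = -44
S(I) = 23 + I (S(I) = (8 + 15) + I = 23 + I)
S((-156 - 195)*(A - 36)) - 1*35310 = (23 + (-156 - 195)*(-44 - 36)) - 1*35310 = (23 - 351*(-80)) - 35310 = (23 + 28080) - 35310 = 28103 - 35310 = -7207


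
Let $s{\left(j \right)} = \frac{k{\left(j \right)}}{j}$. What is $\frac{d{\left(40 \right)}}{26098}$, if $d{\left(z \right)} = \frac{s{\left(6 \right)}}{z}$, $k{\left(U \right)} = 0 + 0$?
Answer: $0$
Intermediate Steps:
$k{\left(U \right)} = 0$
$s{\left(j \right)} = 0$ ($s{\left(j \right)} = \frac{0}{j} = 0$)
$d{\left(z \right)} = 0$ ($d{\left(z \right)} = \frac{0}{z} = 0$)
$\frac{d{\left(40 \right)}}{26098} = \frac{0}{26098} = 0 \cdot \frac{1}{26098} = 0$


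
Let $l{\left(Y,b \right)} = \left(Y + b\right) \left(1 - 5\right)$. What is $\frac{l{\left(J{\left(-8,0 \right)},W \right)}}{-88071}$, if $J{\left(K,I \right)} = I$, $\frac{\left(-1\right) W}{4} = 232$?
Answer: $- \frac{3712}{88071} \approx -0.042148$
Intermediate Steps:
$W = -928$ ($W = \left(-4\right) 232 = -928$)
$l{\left(Y,b \right)} = - 4 Y - 4 b$ ($l{\left(Y,b \right)} = \left(Y + b\right) \left(1 - 5\right) = \left(Y + b\right) \left(-4\right) = - 4 Y - 4 b$)
$\frac{l{\left(J{\left(-8,0 \right)},W \right)}}{-88071} = \frac{\left(-4\right) 0 - -3712}{-88071} = \left(0 + 3712\right) \left(- \frac{1}{88071}\right) = 3712 \left(- \frac{1}{88071}\right) = - \frac{3712}{88071}$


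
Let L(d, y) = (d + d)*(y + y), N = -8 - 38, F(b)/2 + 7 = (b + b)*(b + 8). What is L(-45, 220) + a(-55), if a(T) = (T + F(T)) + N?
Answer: -29375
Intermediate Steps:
F(b) = -14 + 4*b*(8 + b) (F(b) = -14 + 2*((b + b)*(b + 8)) = -14 + 2*((2*b)*(8 + b)) = -14 + 2*(2*b*(8 + b)) = -14 + 4*b*(8 + b))
N = -46
L(d, y) = 4*d*y (L(d, y) = (2*d)*(2*y) = 4*d*y)
a(T) = -60 + 4*T**2 + 33*T (a(T) = (T + (-14 + 4*T**2 + 32*T)) - 46 = (-14 + 4*T**2 + 33*T) - 46 = -60 + 4*T**2 + 33*T)
L(-45, 220) + a(-55) = 4*(-45)*220 + (-60 + 4*(-55)**2 + 33*(-55)) = -39600 + (-60 + 4*3025 - 1815) = -39600 + (-60 + 12100 - 1815) = -39600 + 10225 = -29375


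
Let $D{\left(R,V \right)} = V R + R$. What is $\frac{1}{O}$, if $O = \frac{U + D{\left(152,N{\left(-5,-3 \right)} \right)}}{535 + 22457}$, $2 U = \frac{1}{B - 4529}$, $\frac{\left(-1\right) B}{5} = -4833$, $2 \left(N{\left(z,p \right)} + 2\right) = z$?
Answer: $- \frac{902941824}{20892703} \approx -43.218$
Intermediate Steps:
$N{\left(z,p \right)} = -2 + \frac{z}{2}$
$B = 24165$ ($B = \left(-5\right) \left(-4833\right) = 24165$)
$U = \frac{1}{39272}$ ($U = \frac{1}{2 \left(24165 - 4529\right)} = \frac{1}{2 \cdot 19636} = \frac{1}{2} \cdot \frac{1}{19636} = \frac{1}{39272} \approx 2.5463 \cdot 10^{-5}$)
$D{\left(R,V \right)} = R + R V$ ($D{\left(R,V \right)} = R V + R = R + R V$)
$O = - \frac{20892703}{902941824}$ ($O = \frac{\frac{1}{39272} + 152 \left(1 + \left(-2 + \frac{1}{2} \left(-5\right)\right)\right)}{535 + 22457} = \frac{\frac{1}{39272} + 152 \left(1 - \frac{9}{2}\right)}{22992} = \left(\frac{1}{39272} + 152 \left(1 - \frac{9}{2}\right)\right) \frac{1}{22992} = \left(\frac{1}{39272} + 152 \left(- \frac{7}{2}\right)\right) \frac{1}{22992} = \left(\frac{1}{39272} - 532\right) \frac{1}{22992} = \left(- \frac{20892703}{39272}\right) \frac{1}{22992} = - \frac{20892703}{902941824} \approx -0.023138$)
$\frac{1}{O} = \frac{1}{- \frac{20892703}{902941824}} = - \frac{902941824}{20892703}$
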